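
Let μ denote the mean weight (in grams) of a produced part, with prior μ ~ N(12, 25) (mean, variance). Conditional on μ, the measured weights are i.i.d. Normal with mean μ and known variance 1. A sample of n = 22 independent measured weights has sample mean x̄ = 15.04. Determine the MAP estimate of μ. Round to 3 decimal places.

n = 22, x̄ = 15.04.
For a Normal prior and Normal likelihood with known variance, the posterior is Normal; its mode equals its mean, the precision-weighted average.
Prior precision 1/σ₀² = 1/25 = 0.04; data precision n/σ² = 22/1 = 22.
μ̂ = (0.04·12 + 22·15.04) / (0.04 + 22) = 331.36/22.04 = 436/29 ≈ 15.034.

μ̂_MAP = 15.034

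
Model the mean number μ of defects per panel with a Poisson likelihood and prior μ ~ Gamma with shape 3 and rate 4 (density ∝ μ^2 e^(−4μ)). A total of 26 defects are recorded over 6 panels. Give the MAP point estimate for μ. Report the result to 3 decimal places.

μ̂_MAP = 2.800

Σxᵢ = 26, n = 6.
Posterior ∝ μ^2e^(−4μ) · μ^26e^(−6μ) = μ^28e^(−10μ), i.e. Gamma(shape=29, rate=10).
The mode of a Gamma(a, b) with a ≥ 1 (shape–rate) is (a−1)/b = 28/10 ≈ 2.800.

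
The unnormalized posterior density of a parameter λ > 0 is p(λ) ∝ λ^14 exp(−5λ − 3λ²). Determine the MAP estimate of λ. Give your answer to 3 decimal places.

λ̂_MAP = 1.167

ℓ'(λ) = 14/λ − 5 − 6λ. Setting this to zero and multiplying by λ: 6λ² + 5λ − 14 = 0.
λ = (−5 + √(5² + 4·6·14)) / (2·6) = (−5 + √361) / 12 = (−5 + 19)/12 = 7/6.
ℓ''(λ) = −14/λ² − 6 < 0, confirming a maximum.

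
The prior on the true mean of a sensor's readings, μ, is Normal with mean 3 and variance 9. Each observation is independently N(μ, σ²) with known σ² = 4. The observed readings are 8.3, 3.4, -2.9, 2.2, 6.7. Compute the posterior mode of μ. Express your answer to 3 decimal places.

μ̂_MAP = 3.496

n = 5; x̄ = (8.3 + 3.4 + (-2.9) + 2.2 + 6.7)/5 = 17.7/5 = 3.54.
For a Normal prior and Normal likelihood with known variance, the posterior is Normal; its mode equals its mean, the precision-weighted average.
Prior precision 1/σ₀² = 1/9; data precision n/σ² = 5/4 = 1.25.
μ̂ = ((1/9)·3 + 1.25·3.54) / (1/9 + 1.25) = (571/120)/(49/36) = 1713/490 ≈ 3.496.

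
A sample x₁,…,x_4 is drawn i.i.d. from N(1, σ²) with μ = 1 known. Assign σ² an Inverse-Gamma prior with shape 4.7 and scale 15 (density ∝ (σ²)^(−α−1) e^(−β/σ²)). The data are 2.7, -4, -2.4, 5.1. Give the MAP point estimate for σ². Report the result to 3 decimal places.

σ̂²_MAP = 5.601

Sum of squared deviations about the known mean: SS = (2.7−1)² + (-4−1)² + (-2.4−1)² + (5.1−1)² = 56.26.
The Normal likelihood contributes (σ²)^(−n/2) exp(−SS/(2σ²)), so the posterior is Inverse-Gamma(α + n/2, β + SS/2) = Inverse-Gamma(6.7, 43.13).
The mode of Inverse-Gamma(a, b) is b/(a+1) = 43.13/7.7 ≈ 5.601.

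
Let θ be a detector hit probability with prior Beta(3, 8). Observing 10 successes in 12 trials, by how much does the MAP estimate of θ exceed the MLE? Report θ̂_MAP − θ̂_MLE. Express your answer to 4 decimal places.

Posterior is Beta(13, 10); MAP = (13−1)/(23−2) = 12/21 ≈ 0.57143.
MLE ignores the prior: θ̂_MLE = k/n = 10/12 ≈ 0.83333.
Difference = 12/21 − 10/12 = -11/42 ≈ -0.2619.

MAP − MLE = -0.2619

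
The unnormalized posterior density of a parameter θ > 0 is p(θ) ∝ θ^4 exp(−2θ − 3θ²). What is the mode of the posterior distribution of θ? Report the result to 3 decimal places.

θ̂_MAP = 0.667

ℓ'(θ) = 4/θ − 2 − 6θ. Setting this to zero and multiplying by θ: 6θ² + 2θ − 4 = 0.
θ = (−2 + √(2² + 4·6·4)) / (2·6) = (−2 + √100) / 12 = (−2 + 10)/12 = 2/3.
ℓ''(θ) = −4/θ² − 6 < 0, confirming a maximum.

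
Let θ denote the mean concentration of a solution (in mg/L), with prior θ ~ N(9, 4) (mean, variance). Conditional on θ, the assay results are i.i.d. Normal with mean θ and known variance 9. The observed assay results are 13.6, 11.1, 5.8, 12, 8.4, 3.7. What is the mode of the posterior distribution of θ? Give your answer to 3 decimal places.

θ̂_MAP = 9.073

n = 6; x̄ = (13.6 + 11.1 + 5.8 + 12 + 8.4 + 3.7)/6 = 54.6/6 = 9.1.
For a Normal prior and Normal likelihood with known variance, the posterior is Normal; its mode equals its mean, the precision-weighted average.
Prior precision 1/σ₀² = 1/4 = 0.25; data precision n/σ² = 6/9 = 2/3.
θ̂ = (0.25·9 + (2/3)·9.1) / (0.25 + 2/3) = (499/60)/(11/12) = 499/55 ≈ 9.073.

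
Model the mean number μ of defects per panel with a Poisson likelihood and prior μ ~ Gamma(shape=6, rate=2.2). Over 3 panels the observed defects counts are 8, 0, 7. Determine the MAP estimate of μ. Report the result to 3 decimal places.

μ̂_MAP = 3.846

Σxᵢ = 8+0+7 = 15, with n = 3.
Posterior ∝ μ^5e^(−2.2μ) · μ^15e^(−3μ) = μ^20e^(−5.2μ), i.e. Gamma(shape=21, rate=5.2).
The mode of a Gamma(a, b) with a ≥ 1 (shape–rate) is (a−1)/b = 20/5.2 ≈ 3.846.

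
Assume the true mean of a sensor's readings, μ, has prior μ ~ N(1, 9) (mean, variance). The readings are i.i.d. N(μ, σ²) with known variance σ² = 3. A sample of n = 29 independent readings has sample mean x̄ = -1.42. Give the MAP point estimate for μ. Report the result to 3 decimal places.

μ̂_MAP = -1.393

n = 29, x̄ = -1.42.
For a Normal prior and Normal likelihood with known variance, the posterior is Normal; its mode equals its mean, the precision-weighted average.
Prior precision 1/σ₀² = 1/9; data precision n/σ² = 29/3.
μ̂ = ((1/9)·1 + (29/3)·(-1.42)) / (1/9 + 29/3) = (-6127/450)/(88/9) = -1.3925 ≈ -1.393.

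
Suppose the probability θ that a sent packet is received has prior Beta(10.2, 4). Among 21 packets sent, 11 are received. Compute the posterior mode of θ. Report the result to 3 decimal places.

Prior: Beta(10.2, 4).
Data: 11 successes in 21 trials. The binomial likelihood contributes θ^11(1−θ)^10, so the posterior is Beta(10.2+11, 4+10) = Beta(21.2, 14).
For Beta(a, b) with a, b > 1 the mode is (a−1)/(a+b−2) = 20.2/33.2 ≈ 0.608.

θ̂_MAP = 0.608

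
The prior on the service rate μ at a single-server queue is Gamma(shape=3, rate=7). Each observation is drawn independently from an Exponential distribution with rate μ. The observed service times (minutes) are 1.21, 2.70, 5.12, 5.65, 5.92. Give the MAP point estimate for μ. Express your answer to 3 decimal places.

The Exponential(rate=μ) likelihood is ∝ μ^n e^(−μΣtᵢ). Here n = 5 and Σtᵢ = 1.21 + 2.70 + 5.12 + 5.65 + 5.92 = 20.60.
Posterior ∝ μ^2e^(−7μ) · μ^5e^(−20.60μ) = μ^7e^(−27.60μ), i.e. Gamma(8, 27.60).
Mode = (a−1)/b = 7/27.60 ≈ 0.254.

μ̂_MAP = 0.254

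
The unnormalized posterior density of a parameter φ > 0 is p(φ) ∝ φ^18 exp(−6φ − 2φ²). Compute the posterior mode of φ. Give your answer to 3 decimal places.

φ̂_MAP = 1.500

ℓ'(φ) = 18/φ − 6 − 4φ. Setting this to zero and multiplying by φ: 4φ² + 6φ − 18 = 0.
φ = (−6 + √(6² + 4·4·18)) / (2·4) = (−6 + √324) / 8 = (−6 + 18)/8 = 3/2.
ℓ''(φ) = −18/φ² − 4 < 0, confirming a maximum.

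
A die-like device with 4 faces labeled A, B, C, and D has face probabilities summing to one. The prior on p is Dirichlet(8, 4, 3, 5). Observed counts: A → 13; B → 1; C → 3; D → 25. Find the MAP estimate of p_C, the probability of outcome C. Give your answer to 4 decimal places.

MAP estimate of p_C = 0.0862

The posterior is Dirichlet(αᵢ + nᵢ) = Dirichlet(21, 5, 6, 30).
For a Dirichlet(a₁,…,a_K) with all aᵢ > 1, the mode has j-th component (aⱼ − 1)/(Σaᵢ − K).
Here Σaᵢ = 62 and K = 4, so p_C = (6 − 1)/(62 − 4) = 5/58 ≈ 0.0862.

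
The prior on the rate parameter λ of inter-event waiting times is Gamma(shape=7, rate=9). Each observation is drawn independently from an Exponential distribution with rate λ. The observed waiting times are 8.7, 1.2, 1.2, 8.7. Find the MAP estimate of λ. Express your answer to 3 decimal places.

λ̂_MAP = 0.347

The Exponential(rate=λ) likelihood is ∝ λ^n e^(−λΣtᵢ). Here n = 4 and Σtᵢ = 8.7 + 1.2 + 1.2 + 8.7 = 19.8.
Posterior ∝ λ^6e^(−9λ) · λ^4e^(−19.8λ) = λ^10e^(−28.8λ), i.e. Gamma(11, 28.8).
Mode = (a−1)/b = 10/28.8 ≈ 0.347.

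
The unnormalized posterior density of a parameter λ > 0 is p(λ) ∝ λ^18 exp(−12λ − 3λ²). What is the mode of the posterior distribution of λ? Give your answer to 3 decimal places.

λ̂_MAP = 1.000

ℓ'(λ) = 18/λ − 12 − 6λ. Setting this to zero and multiplying by λ: 6λ² + 12λ − 18 = 0.
λ = (−12 + √(12² + 4·6·18)) / (2·6) = (−12 + √576) / 12 = (−12 + 24)/12 = 1.
ℓ''(λ) = −18/λ² − 6 < 0, confirming a maximum.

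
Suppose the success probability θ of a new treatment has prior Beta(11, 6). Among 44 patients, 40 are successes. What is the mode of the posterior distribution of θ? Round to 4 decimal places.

Prior: Beta(11, 6).
Data: 40 successes in 44 trials. The binomial likelihood contributes θ^40(1−θ)^4, so the posterior is Beta(11+40, 6+4) = Beta(51, 10).
For Beta(a, b) with a, b > 1 the mode is (a−1)/(a+b−2) = 50/59 ≈ 0.8475.

θ̂_MAP = 0.8475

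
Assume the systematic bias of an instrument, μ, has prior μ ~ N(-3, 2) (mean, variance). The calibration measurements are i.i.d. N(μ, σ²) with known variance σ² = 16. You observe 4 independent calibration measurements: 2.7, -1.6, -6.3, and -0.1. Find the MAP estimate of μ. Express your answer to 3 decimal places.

n = 4; x̄ = (2.7 + (-1.6) + (-6.3) + (-0.1))/4 = -5.3/4 = -1.325.
For a Normal prior and Normal likelihood with known variance, the posterior is Normal; its mode equals its mean, the precision-weighted average.
Prior precision 1/σ₀² = 1/2 = 0.5; data precision n/σ² = 4/16 = 0.25.
μ̂ = (0.5·(-3) + 0.25·(-1.325)) / (0.5 + 0.25) = (-1.83125)/0.75 = -293/120 ≈ -2.442.

μ̂_MAP = -2.442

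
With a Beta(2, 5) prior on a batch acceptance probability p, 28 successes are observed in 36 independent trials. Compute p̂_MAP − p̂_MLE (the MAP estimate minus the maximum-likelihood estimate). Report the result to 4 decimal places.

Posterior is Beta(30, 13); MAP = (30−1)/(43−2) = 29/41 ≈ 0.70732.
MLE ignores the prior: p̂_MLE = k/n = 28/36 ≈ 0.77778.
Difference = 29/41 − 28/36 = -26/369 ≈ -0.0705.

MAP − MLE = -0.0705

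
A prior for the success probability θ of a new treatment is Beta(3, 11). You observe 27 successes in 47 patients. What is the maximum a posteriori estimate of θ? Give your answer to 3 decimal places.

Prior: Beta(3, 11).
Data: 27 successes in 47 trials. The binomial likelihood contributes θ^27(1−θ)^20, so the posterior is Beta(3+27, 11+20) = Beta(30, 31).
For Beta(a, b) with a, b > 1 the mode is (a−1)/(a+b−2) = 29/59 ≈ 0.492.

θ̂_MAP = 0.492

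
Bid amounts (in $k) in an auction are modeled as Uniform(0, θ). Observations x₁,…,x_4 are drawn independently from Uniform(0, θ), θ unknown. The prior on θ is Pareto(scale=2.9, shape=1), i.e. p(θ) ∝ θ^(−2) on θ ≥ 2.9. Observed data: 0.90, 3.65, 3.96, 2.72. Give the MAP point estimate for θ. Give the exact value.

θ̂_MAP = 3.96

The Uniform(0, θ) likelihood is θ^(−n) for θ ≥ max(xᵢ), zero otherwise. Here max(xᵢ) = 3.96.
Posterior ∝ θ^(−2) · θ^(−4) = θ^(−6) on θ ≥ max(2.9, 3.96) = 3.96.
This density is strictly decreasing in θ, so the posterior mode lies at the lower boundary of the support.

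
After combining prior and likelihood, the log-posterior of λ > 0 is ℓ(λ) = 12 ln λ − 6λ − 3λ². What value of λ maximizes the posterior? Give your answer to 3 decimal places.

λ̂_MAP = 1.000

ℓ'(λ) = 12/λ − 6 − 6λ. Setting this to zero and multiplying by λ: 6λ² + 6λ − 12 = 0.
λ = (−6 + √(6² + 4·6·12)) / (2·6) = (−6 + √324) / 12 = (−6 + 18)/12 = 1.
ℓ''(λ) = −12/λ² − 6 < 0, confirming a maximum.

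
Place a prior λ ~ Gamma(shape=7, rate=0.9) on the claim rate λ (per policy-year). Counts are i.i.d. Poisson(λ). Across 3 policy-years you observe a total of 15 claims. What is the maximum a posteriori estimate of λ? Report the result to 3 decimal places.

λ̂_MAP = 5.385

Σxᵢ = 15, n = 3.
Posterior ∝ λ^6e^(−0.9λ) · λ^15e^(−3λ) = λ^21e^(−3.9λ), i.e. Gamma(shape=22, rate=3.9).
The mode of a Gamma(a, b) with a ≥ 1 (shape–rate) is (a−1)/b = 21/3.9 ≈ 5.385.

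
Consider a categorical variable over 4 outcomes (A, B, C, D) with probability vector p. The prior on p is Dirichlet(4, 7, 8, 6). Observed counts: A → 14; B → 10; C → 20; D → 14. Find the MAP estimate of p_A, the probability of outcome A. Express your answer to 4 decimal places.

MAP estimate of p_A = 0.2152

The posterior is Dirichlet(αᵢ + nᵢ) = Dirichlet(18, 17, 28, 20).
For a Dirichlet(a₁,…,a_K) with all aᵢ > 1, the mode has j-th component (aⱼ − 1)/(Σaᵢ − K).
Here Σaᵢ = 83 and K = 4, so p_A = (18 − 1)/(83 − 4) = 17/79 ≈ 0.2152.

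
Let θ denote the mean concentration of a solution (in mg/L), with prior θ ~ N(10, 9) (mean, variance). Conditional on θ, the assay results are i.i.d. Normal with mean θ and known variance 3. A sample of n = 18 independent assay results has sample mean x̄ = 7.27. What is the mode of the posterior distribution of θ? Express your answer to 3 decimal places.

n = 18, x̄ = 7.27.
For a Normal prior and Normal likelihood with known variance, the posterior is Normal; its mode equals its mean, the precision-weighted average.
Prior precision 1/σ₀² = 1/9; data precision n/σ² = 18/3 = 6.
θ̂ = ((1/9)·10 + 6·7.27) / (1/9 + 6) = (20129/450)/(55/9) = 20129/2750 ≈ 7.320.

θ̂_MAP = 7.320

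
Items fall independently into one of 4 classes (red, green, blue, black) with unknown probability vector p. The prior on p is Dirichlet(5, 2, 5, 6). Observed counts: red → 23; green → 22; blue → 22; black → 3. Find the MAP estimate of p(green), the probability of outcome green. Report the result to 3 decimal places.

The posterior is Dirichlet(αᵢ + nᵢ) = Dirichlet(28, 24, 27, 9).
For a Dirichlet(a₁,…,a_K) with all aᵢ > 1, the mode has j-th component (aⱼ − 1)/(Σaᵢ − K).
Here Σaᵢ = 88 and K = 4, so p(green) = (24 − 1)/(88 − 4) = 23/84 ≈ 0.274.

MAP estimate of p(green) = 0.274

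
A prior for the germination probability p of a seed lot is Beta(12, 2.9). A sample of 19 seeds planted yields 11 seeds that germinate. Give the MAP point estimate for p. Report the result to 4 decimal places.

p̂_MAP = 0.6897

Prior: Beta(12, 2.9).
Data: 11 successes in 19 trials. The binomial likelihood contributes p^11(1−p)^8, so the posterior is Beta(12+11, 2.9+8) = Beta(23, 10.9).
For Beta(a, b) with a, b > 1 the mode is (a−1)/(a+b−2) = 22/31.9 ≈ 0.6897.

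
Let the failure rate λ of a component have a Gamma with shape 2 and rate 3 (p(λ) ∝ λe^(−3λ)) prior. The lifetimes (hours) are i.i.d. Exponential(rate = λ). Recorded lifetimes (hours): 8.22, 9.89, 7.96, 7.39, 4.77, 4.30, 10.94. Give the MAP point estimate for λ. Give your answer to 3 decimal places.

λ̂_MAP = 0.142

The Exponential(rate=λ) likelihood is ∝ λ^n e^(−λΣtᵢ). Here n = 7 and Σtᵢ = 8.22 + 9.89 + 7.96 + 7.39 + 4.77 + 4.30 + 10.94 = 53.47.
Posterior ∝ λe^(−3λ) · λ^7e^(−53.47λ) = λ^8e^(−56.47λ), i.e. Gamma(9, 56.47).
Mode = (a−1)/b = 8/56.47 ≈ 0.142.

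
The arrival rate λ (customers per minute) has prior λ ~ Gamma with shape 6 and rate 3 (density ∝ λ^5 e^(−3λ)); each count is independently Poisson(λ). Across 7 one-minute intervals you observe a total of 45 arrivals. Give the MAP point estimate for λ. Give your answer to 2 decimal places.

λ̂_MAP = 5.00

Σxᵢ = 45, n = 7.
Posterior ∝ λ^5e^(−3λ) · λ^45e^(−7λ) = λ^50e^(−10λ), i.e. Gamma(shape=51, rate=10).
The mode of a Gamma(a, b) with a ≥ 1 (shape–rate) is (a−1)/b = 50/10 ≈ 5.00.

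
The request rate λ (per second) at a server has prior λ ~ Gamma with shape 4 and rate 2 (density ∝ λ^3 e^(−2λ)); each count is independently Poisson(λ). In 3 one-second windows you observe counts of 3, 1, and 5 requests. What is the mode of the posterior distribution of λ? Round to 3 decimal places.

Σxᵢ = 3+1+5 = 9, with n = 3.
Posterior ∝ λ^3e^(−2λ) · λ^9e^(−3λ) = λ^12e^(−5λ), i.e. Gamma(shape=13, rate=5).
The mode of a Gamma(a, b) with a ≥ 1 (shape–rate) is (a−1)/b = 12/5 ≈ 2.400.

λ̂_MAP = 2.400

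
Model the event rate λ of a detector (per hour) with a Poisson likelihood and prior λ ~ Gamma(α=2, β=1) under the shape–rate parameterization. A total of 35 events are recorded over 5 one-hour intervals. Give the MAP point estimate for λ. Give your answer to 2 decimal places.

Σxᵢ = 35, n = 5.
Posterior ∝ λe^(−1λ) · λ^35e^(−5λ) = λ^36e^(−6λ), i.e. Gamma(shape=37, rate=6).
The mode of a Gamma(a, b) with a ≥ 1 (shape–rate) is (a−1)/b = 36/6 ≈ 6.00.

λ̂_MAP = 6.00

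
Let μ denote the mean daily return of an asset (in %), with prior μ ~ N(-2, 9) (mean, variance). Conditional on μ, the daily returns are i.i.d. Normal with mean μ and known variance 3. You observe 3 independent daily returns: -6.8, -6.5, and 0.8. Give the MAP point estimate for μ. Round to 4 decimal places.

n = 3; x̄ = ((-6.8) + (-6.5) + 0.8)/3 = -12.5/3 = -25/6 ≈ -4.1667.
For a Normal prior and Normal likelihood with known variance, the posterior is Normal; its mode equals its mean, the precision-weighted average.
Prior precision 1/σ₀² = 1/9; data precision n/σ² = 3/3 = 1.
μ̂ = ((1/9)·(-2) + 1·(-25/6)) / (1/9 + 1) = (-79/18)/(10/9) = -3.9500.

μ̂_MAP = -3.9500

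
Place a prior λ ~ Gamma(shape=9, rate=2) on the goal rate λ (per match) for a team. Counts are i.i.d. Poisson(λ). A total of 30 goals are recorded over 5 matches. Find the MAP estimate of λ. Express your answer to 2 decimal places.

Σxᵢ = 30, n = 5.
Posterior ∝ λ^8e^(−2λ) · λ^30e^(−5λ) = λ^38e^(−7λ), i.e. Gamma(shape=39, rate=7).
The mode of a Gamma(a, b) with a ≥ 1 (shape–rate) is (a−1)/b = 38/7 ≈ 5.43.

λ̂_MAP = 5.43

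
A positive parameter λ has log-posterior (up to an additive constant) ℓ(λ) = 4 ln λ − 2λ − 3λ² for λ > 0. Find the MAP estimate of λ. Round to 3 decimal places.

ℓ'(λ) = 4/λ − 2 − 6λ. Setting this to zero and multiplying by λ: 6λ² + 2λ − 4 = 0.
λ = (−2 + √(2² + 4·6·4)) / (2·6) = (−2 + √100) / 12 = (−2 + 10)/12 = 2/3.
ℓ''(λ) = −4/λ² − 6 < 0, confirming a maximum.

λ̂_MAP = 0.667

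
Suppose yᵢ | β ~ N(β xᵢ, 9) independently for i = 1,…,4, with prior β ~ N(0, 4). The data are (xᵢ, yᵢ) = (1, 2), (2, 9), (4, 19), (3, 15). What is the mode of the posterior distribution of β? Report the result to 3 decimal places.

log p(β | y) = −Σ(yᵢ − βxᵢ)²/(2·9) − β²/(2·4) + const.
Setting the derivative to zero: Σxᵢ(yᵢ − βxᵢ)/9 − β/4 = 0, so β = Σxᵢyᵢ / (Σxᵢ² + σ²/τ²).
Σxᵢyᵢ = 1·2 + 2·9 + 4·19 + 3·15 = 141; Σxᵢ² = 30; σ²/τ² = 2.25.
β̂_MAP = 141 / (30 + 2.25) = 141/32.25 ≈ 4.372.

β̂_MAP = 4.372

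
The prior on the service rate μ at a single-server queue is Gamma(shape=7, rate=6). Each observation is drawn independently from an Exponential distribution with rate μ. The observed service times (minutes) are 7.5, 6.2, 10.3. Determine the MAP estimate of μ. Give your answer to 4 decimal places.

The Exponential(rate=μ) likelihood is ∝ μ^n e^(−μΣtᵢ). Here n = 3 and Σtᵢ = 7.5 + 6.2 + 10.3 = 24.
Posterior ∝ μ^6e^(−6μ) · μ^3e^(−24μ) = μ^9e^(−30μ), i.e. Gamma(10, 30).
Mode = (a−1)/b = 9/30 ≈ 0.3000.

μ̂_MAP = 0.3000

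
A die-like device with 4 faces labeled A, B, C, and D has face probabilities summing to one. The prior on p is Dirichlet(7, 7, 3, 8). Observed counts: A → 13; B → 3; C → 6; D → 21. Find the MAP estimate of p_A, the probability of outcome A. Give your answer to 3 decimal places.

MAP estimate of p_A = 0.297

The posterior is Dirichlet(αᵢ + nᵢ) = Dirichlet(20, 10, 9, 29).
For a Dirichlet(a₁,…,a_K) with all aᵢ > 1, the mode has j-th component (aⱼ − 1)/(Σaᵢ − K).
Here Σaᵢ = 68 and K = 4, so p_A = (20 − 1)/(68 − 4) = 19/64 ≈ 0.297.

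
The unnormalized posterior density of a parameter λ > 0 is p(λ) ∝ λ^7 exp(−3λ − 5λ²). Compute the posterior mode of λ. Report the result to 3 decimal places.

ℓ'(λ) = 7/λ − 3 − 10λ. Setting this to zero and multiplying by λ: 10λ² + 3λ − 7 = 0.
λ = (−3 + √(3² + 4·10·7)) / (2·10) = (−3 + √289) / 20 = (−3 + 17)/20 = 7/10.
ℓ''(λ) = −7/λ² − 10 < 0, confirming a maximum.

λ̂_MAP = 0.700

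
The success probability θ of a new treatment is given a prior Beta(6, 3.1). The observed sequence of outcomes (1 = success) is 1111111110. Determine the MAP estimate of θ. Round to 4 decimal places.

Prior: Beta(6, 3.1).
Data: 9 successes in 10 trials (from the sequence). The binomial likelihood contributes θ^9(1−θ)^1, so the posterior is Beta(6+9, 3.1+1) = Beta(15, 4.1).
For Beta(a, b) with a, b > 1 the mode is (a−1)/(a+b−2) = 14/17.1 ≈ 0.8187.

θ̂_MAP = 0.8187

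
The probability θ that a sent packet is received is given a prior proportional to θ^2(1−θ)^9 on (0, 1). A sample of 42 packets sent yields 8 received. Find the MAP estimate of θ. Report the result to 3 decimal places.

The prior density ∝ θ^2(1−θ)^9 is the kernel of Beta(3, 10).
Data: 8 successes in 42 trials. The binomial likelihood contributes θ^8(1−θ)^34, so the posterior is Beta(3+8, 10+34) = Beta(11, 44).
For Beta(a, b) with a, b > 1 the mode is (a−1)/(a+b−2) = 10/53 ≈ 0.189.

θ̂_MAP = 0.189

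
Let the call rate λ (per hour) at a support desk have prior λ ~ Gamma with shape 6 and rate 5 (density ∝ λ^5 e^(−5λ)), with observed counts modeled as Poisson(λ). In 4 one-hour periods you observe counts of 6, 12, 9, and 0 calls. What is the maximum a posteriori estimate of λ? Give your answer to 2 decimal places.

λ̂_MAP = 3.56

Σxᵢ = 6+12+9+0 = 27, with n = 4.
Posterior ∝ λ^5e^(−5λ) · λ^27e^(−4λ) = λ^32e^(−9λ), i.e. Gamma(shape=33, rate=9).
The mode of a Gamma(a, b) with a ≥ 1 (shape–rate) is (a−1)/b = 32/9 ≈ 3.56.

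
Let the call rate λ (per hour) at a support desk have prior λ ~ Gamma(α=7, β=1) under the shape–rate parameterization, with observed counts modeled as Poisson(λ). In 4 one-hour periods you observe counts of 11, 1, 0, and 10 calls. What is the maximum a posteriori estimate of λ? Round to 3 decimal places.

Σxᵢ = 11+1+0+10 = 22, with n = 4.
Posterior ∝ λ^6e^(−1λ) · λ^22e^(−4λ) = λ^28e^(−5λ), i.e. Gamma(shape=29, rate=5).
The mode of a Gamma(a, b) with a ≥ 1 (shape–rate) is (a−1)/b = 28/5 ≈ 5.600.

λ̂_MAP = 5.600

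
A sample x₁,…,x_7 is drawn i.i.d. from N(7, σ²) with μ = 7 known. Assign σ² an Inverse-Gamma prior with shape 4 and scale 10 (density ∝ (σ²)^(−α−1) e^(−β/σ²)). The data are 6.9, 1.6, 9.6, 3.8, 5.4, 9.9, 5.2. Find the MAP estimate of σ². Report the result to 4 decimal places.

Sum of squared deviations about the known mean: SS = (6.9−7)² + (1.6−7)² + (9.6−7)² + (3.8−7)² + (5.4−7)² + (9.9−7)² + (5.2−7)² = 60.38.
The Normal likelihood contributes (σ²)^(−n/2) exp(−SS/(2σ²)), so the posterior is Inverse-Gamma(α + n/2, β + SS/2) = Inverse-Gamma(7.5, 40.19).
The mode of Inverse-Gamma(a, b) is b/(a+1) = 40.19/8.5 ≈ 4.7282.

σ̂²_MAP = 4.7282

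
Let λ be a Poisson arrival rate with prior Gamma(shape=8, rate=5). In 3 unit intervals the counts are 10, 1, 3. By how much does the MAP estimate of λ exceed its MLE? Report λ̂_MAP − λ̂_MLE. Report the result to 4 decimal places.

MAP − MLE = -2.0417

Σxᵢ = 14. Posterior is Gamma(22, 8); MAP = (22−1)/8 = 21/8 ≈ 2.62500.
MLE = x̄ = 14/3 ≈ 4.66667.
Difference = 21/8 − 14/3 = -49/24 ≈ -2.0417.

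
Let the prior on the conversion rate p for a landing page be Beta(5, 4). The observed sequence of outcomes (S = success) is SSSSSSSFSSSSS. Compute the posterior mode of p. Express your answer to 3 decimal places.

Prior: Beta(5, 4).
Data: 12 successes in 13 trials (from the sequence). The binomial likelihood contributes p^12(1−p)^1, so the posterior is Beta(5+12, 4+1) = Beta(17, 5).
For Beta(a, b) with a, b > 1 the mode is (a−1)/(a+b−2) = 16/20 ≈ 0.800.

p̂_MAP = 0.800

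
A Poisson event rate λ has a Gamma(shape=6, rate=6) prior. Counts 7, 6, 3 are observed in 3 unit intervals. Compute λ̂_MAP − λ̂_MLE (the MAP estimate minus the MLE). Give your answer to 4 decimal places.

MAP − MLE = -3.0000

Σxᵢ = 16. Posterior is Gamma(22, 9); MAP = (22−1)/9 = 21/9 ≈ 2.33333.
MLE = x̄ = 16/3 ≈ 5.33333.
Difference = 21/9 − 16/3 = -3 ≈ -3.0000.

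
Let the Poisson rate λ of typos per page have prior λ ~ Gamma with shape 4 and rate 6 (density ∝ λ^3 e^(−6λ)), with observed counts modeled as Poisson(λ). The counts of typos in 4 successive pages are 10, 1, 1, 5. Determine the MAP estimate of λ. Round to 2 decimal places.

λ̂_MAP = 2.00

Σxᵢ = 10+1+1+5 = 17, with n = 4.
Posterior ∝ λ^3e^(−6λ) · λ^17e^(−4λ) = λ^20e^(−10λ), i.e. Gamma(shape=21, rate=10).
The mode of a Gamma(a, b) with a ≥ 1 (shape–rate) is (a−1)/b = 20/10 ≈ 2.00.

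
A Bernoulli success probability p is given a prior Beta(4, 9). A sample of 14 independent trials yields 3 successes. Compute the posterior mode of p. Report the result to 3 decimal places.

p̂_MAP = 0.240

Prior: Beta(4, 9).
Data: 3 successes in 14 trials. The binomial likelihood contributes p^3(1−p)^11, so the posterior is Beta(4+3, 9+11) = Beta(7, 20).
For Beta(a, b) with a, b > 1 the mode is (a−1)/(a+b−2) = 6/25 ≈ 0.240.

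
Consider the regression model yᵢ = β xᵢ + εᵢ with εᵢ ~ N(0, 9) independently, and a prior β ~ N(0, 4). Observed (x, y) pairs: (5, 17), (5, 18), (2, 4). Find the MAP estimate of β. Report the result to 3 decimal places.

log p(β | y) = −Σ(yᵢ − βxᵢ)²/(2·9) − β²/(2·4) + const.
Setting the derivative to zero: Σxᵢ(yᵢ − βxᵢ)/9 − β/4 = 0, so β = Σxᵢyᵢ / (Σxᵢ² + σ²/τ²).
Σxᵢyᵢ = 5·17 + 5·18 + 2·4 = 183; Σxᵢ² = 54; σ²/τ² = 2.25.
β̂_MAP = 183 / (54 + 2.25) = 183/56.25 ≈ 3.253.

β̂_MAP = 3.253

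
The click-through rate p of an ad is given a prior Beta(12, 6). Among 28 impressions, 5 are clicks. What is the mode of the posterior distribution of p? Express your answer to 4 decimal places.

Prior: Beta(12, 6).
Data: 5 successes in 28 trials. The binomial likelihood contributes p^5(1−p)^23, so the posterior is Beta(12+5, 6+23) = Beta(17, 29).
For Beta(a, b) with a, b > 1 the mode is (a−1)/(a+b−2) = 16/44 ≈ 0.3636.

p̂_MAP = 0.3636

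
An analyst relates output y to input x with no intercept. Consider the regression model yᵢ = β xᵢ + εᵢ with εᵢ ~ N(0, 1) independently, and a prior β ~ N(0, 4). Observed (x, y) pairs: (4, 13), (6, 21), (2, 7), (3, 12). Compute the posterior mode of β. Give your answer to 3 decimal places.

log p(β | y) = −Σ(yᵢ − βxᵢ)²/(2·1) − β²/(2·4) + const.
Setting the derivative to zero: Σxᵢ(yᵢ − βxᵢ)/1 − β/4 = 0, so β = Σxᵢyᵢ / (Σxᵢ² + σ²/τ²).
Σxᵢyᵢ = 4·13 + 6·21 + 2·7 + 3·12 = 228; Σxᵢ² = 65; σ²/τ² = 0.25.
β̂_MAP = 228 / (65 + 0.25) = 228/65.25 ≈ 3.494.

β̂_MAP = 3.494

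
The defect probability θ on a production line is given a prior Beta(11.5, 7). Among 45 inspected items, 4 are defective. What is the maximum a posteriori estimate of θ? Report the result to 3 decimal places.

Prior: Beta(11.5, 7).
Data: 4 successes in 45 trials. The binomial likelihood contributes θ^4(1−θ)^41, so the posterior is Beta(11.5+4, 7+41) = Beta(15.5, 48).
For Beta(a, b) with a, b > 1 the mode is (a−1)/(a+b−2) = 14.5/61.5 ≈ 0.236.

θ̂_MAP = 0.236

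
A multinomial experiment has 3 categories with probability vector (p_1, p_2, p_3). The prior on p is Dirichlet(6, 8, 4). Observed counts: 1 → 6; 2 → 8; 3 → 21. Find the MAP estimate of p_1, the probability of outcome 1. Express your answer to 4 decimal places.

The posterior is Dirichlet(αᵢ + nᵢ) = Dirichlet(12, 16, 25).
For a Dirichlet(a₁,…,a_K) with all aᵢ > 1, the mode has j-th component (aⱼ − 1)/(Σaᵢ − K).
Here Σaᵢ = 53 and K = 3, so p_1 = (12 − 1)/(53 − 3) = 11/50 ≈ 0.2200.

MAP estimate: 0.2200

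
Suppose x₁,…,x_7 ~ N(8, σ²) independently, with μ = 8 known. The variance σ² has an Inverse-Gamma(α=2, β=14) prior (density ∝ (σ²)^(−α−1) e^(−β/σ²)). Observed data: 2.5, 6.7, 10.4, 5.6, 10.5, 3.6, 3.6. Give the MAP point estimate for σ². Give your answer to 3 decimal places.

Sum of squared deviations about the known mean: SS = (2.5−8)² + (6.7−8)² + (10.4−8)² + (5.6−8)² + (10.5−8)² + (3.6−8)² + (3.6−8)² = 88.43.
The Normal likelihood contributes (σ²)^(−n/2) exp(−SS/(2σ²)), so the posterior is Inverse-Gamma(α + n/2, β + SS/2) = Inverse-Gamma(5.5, 58.215).
The mode of Inverse-Gamma(a, b) is b/(a+1) = 58.215/6.5 ≈ 8.956.

σ̂²_MAP = 8.956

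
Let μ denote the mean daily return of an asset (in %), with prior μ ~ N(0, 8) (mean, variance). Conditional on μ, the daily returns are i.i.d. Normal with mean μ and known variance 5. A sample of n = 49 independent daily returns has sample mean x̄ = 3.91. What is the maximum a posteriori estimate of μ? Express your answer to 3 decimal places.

μ̂_MAP = 3.861

n = 49, x̄ = 3.91.
For a Normal prior and Normal likelihood with known variance, the posterior is Normal; its mode equals its mean, the precision-weighted average.
Prior precision 1/σ₀² = 1/8 = 0.125; data precision n/σ² = 49/5 = 9.8.
μ̂ = (0.125·0 + 9.8·3.91) / (0.125 + 9.8) = 38.318/9.925 = 38318/9925 ≈ 3.861.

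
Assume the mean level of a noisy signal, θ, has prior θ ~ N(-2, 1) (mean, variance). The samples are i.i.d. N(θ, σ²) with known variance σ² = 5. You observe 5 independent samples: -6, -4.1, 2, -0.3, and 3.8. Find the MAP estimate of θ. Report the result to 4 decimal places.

θ̂_MAP = -1.4600

n = 5; x̄ = ((-6) + (-4.1) + 2 + (-0.3) + 3.8)/5 = -4.6/5 = -0.92.
For a Normal prior and Normal likelihood with known variance, the posterior is Normal; its mode equals its mean, the precision-weighted average.
Prior precision 1/σ₀² = 1/1 = 1; data precision n/σ² = 5/5 = 1.
θ̂ = (1·(-2) + 1·(-0.92)) / (1 + 1) = (-2.92)/2 = -1.4600.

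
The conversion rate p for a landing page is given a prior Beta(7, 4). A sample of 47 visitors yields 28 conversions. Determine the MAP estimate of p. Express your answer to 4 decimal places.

p̂_MAP = 0.6071

Prior: Beta(7, 4).
Data: 28 successes in 47 trials. The binomial likelihood contributes p^28(1−p)^19, so the posterior is Beta(7+28, 4+19) = Beta(35, 23).
For Beta(a, b) with a, b > 1 the mode is (a−1)/(a+b−2) = 34/56 ≈ 0.6071.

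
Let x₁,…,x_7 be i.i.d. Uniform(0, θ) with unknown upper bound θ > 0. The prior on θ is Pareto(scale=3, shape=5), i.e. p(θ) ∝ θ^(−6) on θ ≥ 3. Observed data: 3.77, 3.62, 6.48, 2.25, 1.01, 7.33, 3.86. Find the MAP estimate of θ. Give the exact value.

The Uniform(0, θ) likelihood is θ^(−n) for θ ≥ max(xᵢ), zero otherwise. Here max(xᵢ) = 7.33.
Posterior ∝ θ^(−6) · θ^(−7) = θ^(−13) on θ ≥ max(3, 7.33) = 7.33.
This density is strictly decreasing in θ, so the posterior mode lies at the lower boundary of the support.

θ̂_MAP = 7.33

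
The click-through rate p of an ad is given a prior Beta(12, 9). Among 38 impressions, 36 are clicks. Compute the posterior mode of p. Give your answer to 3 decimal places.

p̂_MAP = 0.825

Prior: Beta(12, 9).
Data: 36 successes in 38 trials. The binomial likelihood contributes p^36(1−p)^2, so the posterior is Beta(12+36, 9+2) = Beta(48, 11).
For Beta(a, b) with a, b > 1 the mode is (a−1)/(a+b−2) = 47/57 ≈ 0.825.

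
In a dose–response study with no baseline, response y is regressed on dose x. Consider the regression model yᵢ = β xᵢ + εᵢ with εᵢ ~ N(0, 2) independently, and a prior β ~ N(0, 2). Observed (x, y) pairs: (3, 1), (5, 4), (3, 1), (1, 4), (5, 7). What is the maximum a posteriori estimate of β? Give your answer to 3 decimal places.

log p(β | y) = −Σ(yᵢ − βxᵢ)²/(2·2) − β²/(2·2) + const.
Setting the derivative to zero: Σxᵢ(yᵢ − βxᵢ)/2 − β/2 = 0, so β = Σxᵢyᵢ / (Σxᵢ² + σ²/τ²).
Σxᵢyᵢ = 3·1 + 5·4 + 3·1 + 1·4 + 5·7 = 65; Σxᵢ² = 69; σ²/τ² = 1.
β̂_MAP = 65 / (69 + 1) = 65/70 ≈ 0.929.

β̂_MAP = 0.929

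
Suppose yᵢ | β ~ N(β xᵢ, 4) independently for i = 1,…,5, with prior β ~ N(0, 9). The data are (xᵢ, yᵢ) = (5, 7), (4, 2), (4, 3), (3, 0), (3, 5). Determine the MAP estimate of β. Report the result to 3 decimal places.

β̂_MAP = 0.928

log p(β | y) = −Σ(yᵢ − βxᵢ)²/(2·4) − β²/(2·9) + const.
Setting the derivative to zero: Σxᵢ(yᵢ − βxᵢ)/4 − β/9 = 0, so β = Σxᵢyᵢ / (Σxᵢ² + σ²/τ²).
Σxᵢyᵢ = 5·7 + 4·2 + 4·3 + 3·0 + 3·5 = 70; Σxᵢ² = 75; σ²/τ² = 4/9.
β̂_MAP = 70 / (75 + 4/9) = 70/(679/9) = 90/97 ≈ 0.928.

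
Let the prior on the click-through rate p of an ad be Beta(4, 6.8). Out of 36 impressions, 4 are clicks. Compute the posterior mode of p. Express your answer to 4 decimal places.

p̂_MAP = 0.1563

Prior: Beta(4, 6.8).
Data: 4 successes in 36 trials. The binomial likelihood contributes p^4(1−p)^32, so the posterior is Beta(4+4, 6.8+32) = Beta(8, 38.8).
For Beta(a, b) with a, b > 1 the mode is (a−1)/(a+b−2) = 7/44.8 ≈ 0.1563.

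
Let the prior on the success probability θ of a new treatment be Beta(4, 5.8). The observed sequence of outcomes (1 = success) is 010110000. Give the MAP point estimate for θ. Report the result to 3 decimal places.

θ̂_MAP = 0.357

Prior: Beta(4, 5.8).
Data: 3 successes in 9 trials (from the sequence). The binomial likelihood contributes θ^3(1−θ)^6, so the posterior is Beta(4+3, 5.8+6) = Beta(7, 11.8).
For Beta(a, b) with a, b > 1 the mode is (a−1)/(a+b−2) = 6/16.8 ≈ 0.357.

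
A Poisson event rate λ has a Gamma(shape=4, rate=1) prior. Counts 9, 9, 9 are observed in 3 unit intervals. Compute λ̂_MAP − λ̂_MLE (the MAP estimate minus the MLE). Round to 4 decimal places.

MAP − MLE = -1.5000

Σxᵢ = 27. Posterior is Gamma(31, 4); MAP = (31−1)/4 = 30/4 ≈ 7.50000.
MLE = x̄ = 27/3 ≈ 9.00000.
Difference = 30/4 − 27/3 = -3/2 ≈ -1.5000.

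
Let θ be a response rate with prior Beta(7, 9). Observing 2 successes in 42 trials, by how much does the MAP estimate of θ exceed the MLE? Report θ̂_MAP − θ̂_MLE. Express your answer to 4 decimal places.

Posterior is Beta(9, 49); MAP = (9−1)/(58−2) = 8/56 ≈ 0.14286.
MLE ignores the prior: θ̂_MLE = k/n = 2/42 ≈ 0.04762.
Difference = 8/56 − 2/42 = 2/21 ≈ 0.0952.

MAP − MLE = 0.0952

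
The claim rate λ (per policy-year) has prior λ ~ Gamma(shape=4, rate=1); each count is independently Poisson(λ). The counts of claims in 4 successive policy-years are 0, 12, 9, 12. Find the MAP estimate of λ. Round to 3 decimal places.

λ̂_MAP = 7.200

Σxᵢ = 0+12+9+12 = 33, with n = 4.
Posterior ∝ λ^3e^(−1λ) · λ^33e^(−4λ) = λ^36e^(−5λ), i.e. Gamma(shape=37, rate=5).
The mode of a Gamma(a, b) with a ≥ 1 (shape–rate) is (a−1)/b = 36/5 ≈ 7.200.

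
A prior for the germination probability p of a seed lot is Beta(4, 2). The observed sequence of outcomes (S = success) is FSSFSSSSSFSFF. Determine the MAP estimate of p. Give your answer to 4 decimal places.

Prior: Beta(4, 2).
Data: 8 successes in 13 trials (from the sequence). The binomial likelihood contributes p^8(1−p)^5, so the posterior is Beta(4+8, 2+5) = Beta(12, 7).
For Beta(a, b) with a, b > 1 the mode is (a−1)/(a+b−2) = 11/17 ≈ 0.6471.

p̂_MAP = 0.6471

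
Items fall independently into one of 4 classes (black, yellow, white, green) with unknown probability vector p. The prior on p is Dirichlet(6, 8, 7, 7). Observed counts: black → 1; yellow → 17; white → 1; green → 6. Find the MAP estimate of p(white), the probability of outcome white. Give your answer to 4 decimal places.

MAP estimate of p(white) = 0.1429

The posterior is Dirichlet(αᵢ + nᵢ) = Dirichlet(7, 25, 8, 13).
For a Dirichlet(a₁,…,a_K) with all aᵢ > 1, the mode has j-th component (aⱼ − 1)/(Σaᵢ − K).
Here Σaᵢ = 53 and K = 4, so p(white) = (8 − 1)/(53 − 4) = 7/49 ≈ 0.1429.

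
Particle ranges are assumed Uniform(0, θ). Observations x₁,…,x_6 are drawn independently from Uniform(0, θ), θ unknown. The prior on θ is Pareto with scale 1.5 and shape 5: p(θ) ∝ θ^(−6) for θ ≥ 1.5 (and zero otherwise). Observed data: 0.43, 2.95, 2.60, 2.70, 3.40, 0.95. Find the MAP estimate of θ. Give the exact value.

θ̂_MAP = 3.40

The Uniform(0, θ) likelihood is θ^(−n) for θ ≥ max(xᵢ), zero otherwise. Here max(xᵢ) = 3.40.
Posterior ∝ θ^(−6) · θ^(−6) = θ^(−12) on θ ≥ max(1.5, 3.40) = 3.40.
This density is strictly decreasing in θ, so the posterior mode lies at the lower boundary of the support.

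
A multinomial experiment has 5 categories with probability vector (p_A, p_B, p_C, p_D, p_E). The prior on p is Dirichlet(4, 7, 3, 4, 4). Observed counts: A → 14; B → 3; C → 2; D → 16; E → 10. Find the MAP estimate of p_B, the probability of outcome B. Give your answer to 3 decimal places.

The posterior is Dirichlet(αᵢ + nᵢ) = Dirichlet(18, 10, 5, 20, 14).
For a Dirichlet(a₁,…,a_K) with all aᵢ > 1, the mode has j-th component (aⱼ − 1)/(Σaᵢ − K).
Here Σaᵢ = 67 and K = 5, so p_B = (10 − 1)/(67 − 5) = 9/62 ≈ 0.145.

MAP estimate of p_B = 0.145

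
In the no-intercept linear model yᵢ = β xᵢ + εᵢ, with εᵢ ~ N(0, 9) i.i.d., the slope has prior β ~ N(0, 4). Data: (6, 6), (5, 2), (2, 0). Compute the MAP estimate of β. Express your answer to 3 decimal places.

log p(β | y) = −Σ(yᵢ − βxᵢ)²/(2·9) − β²/(2·4) + const.
Setting the derivative to zero: Σxᵢ(yᵢ − βxᵢ)/9 − β/4 = 0, so β = Σxᵢyᵢ / (Σxᵢ² + σ²/τ²).
Σxᵢyᵢ = 6·6 + 5·2 + 2·0 = 46; Σxᵢ² = 65; σ²/τ² = 2.25.
β̂_MAP = 46 / (65 + 2.25) = 46/67.25 ≈ 0.684.

β̂_MAP = 0.684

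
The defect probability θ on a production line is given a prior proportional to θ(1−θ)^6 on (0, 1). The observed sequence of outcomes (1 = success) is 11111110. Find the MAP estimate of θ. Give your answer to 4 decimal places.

θ̂_MAP = 0.5333

The prior density ∝ θ(1−θ)^6 is the kernel of Beta(2, 7).
Data: 7 successes in 8 trials (from the sequence). The binomial likelihood contributes θ^7(1−θ)^1, so the posterior is Beta(2+7, 7+1) = Beta(9, 8).
For Beta(a, b) with a, b > 1 the mode is (a−1)/(a+b−2) = 8/15 ≈ 0.5333.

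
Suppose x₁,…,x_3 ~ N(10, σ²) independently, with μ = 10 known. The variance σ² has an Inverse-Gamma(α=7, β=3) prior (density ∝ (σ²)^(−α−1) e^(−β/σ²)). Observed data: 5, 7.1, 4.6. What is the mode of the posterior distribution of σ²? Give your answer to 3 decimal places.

Sum of squared deviations about the known mean: SS = (5−10)² + (7.1−10)² + (4.6−10)² = 62.57.
The Normal likelihood contributes (σ²)^(−n/2) exp(−SS/(2σ²)), so the posterior is Inverse-Gamma(α + n/2, β + SS/2) = Inverse-Gamma(8.5, 34.285).
The mode of Inverse-Gamma(a, b) is b/(a+1) = 34.285/9.5 ≈ 3.609.

σ̂²_MAP = 3.609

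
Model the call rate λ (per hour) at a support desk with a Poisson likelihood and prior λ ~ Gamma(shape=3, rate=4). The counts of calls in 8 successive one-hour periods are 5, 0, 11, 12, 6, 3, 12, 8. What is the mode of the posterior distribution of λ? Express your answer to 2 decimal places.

λ̂_MAP = 4.92

Σxᵢ = 5+0+11+12+6+3+12+8 = 57, with n = 8.
Posterior ∝ λ^2e^(−4λ) · λ^57e^(−8λ) = λ^59e^(−12λ), i.e. Gamma(shape=60, rate=12).
The mode of a Gamma(a, b) with a ≥ 1 (shape–rate) is (a−1)/b = 59/12 ≈ 4.92.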